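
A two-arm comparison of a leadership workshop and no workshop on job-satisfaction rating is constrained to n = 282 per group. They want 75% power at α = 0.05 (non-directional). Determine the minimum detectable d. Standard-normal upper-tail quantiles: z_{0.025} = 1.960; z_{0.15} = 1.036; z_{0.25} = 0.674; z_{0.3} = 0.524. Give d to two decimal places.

For two independent groups of n = 282 each: d_min = (z_{α/2} + z_β)·√(2/n).
z-sum = 1.960 + 0.674 = 2.634.
d_min = 2.634 × √(2/282) = 2.634 × 0.0842 = 0.222.

d_min ≈ 0.22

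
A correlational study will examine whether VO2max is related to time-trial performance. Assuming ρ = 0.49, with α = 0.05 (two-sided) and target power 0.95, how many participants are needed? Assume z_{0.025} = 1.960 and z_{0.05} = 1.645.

n = 49

Fisher's z: C = ½·ln((1+r)/(1−r)) = ½·ln(2.9216) = 0.5361.
n = ((z_{α/2} + z_β)/C)² + 3.
(1.960 + 1.645) / 0.5361 = 3.605 / 0.5361 = 6.724.
n = 6.724² + 3 = 45.22 + 3 = 48.2.
Round up.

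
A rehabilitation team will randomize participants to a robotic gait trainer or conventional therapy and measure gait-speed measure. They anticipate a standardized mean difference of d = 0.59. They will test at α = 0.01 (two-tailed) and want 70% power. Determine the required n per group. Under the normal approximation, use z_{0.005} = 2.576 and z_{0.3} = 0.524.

n = 56 per group

For two independent groups with equal n: n = 2·((z_{α/2} + z_β) / d)².
z_{α/2} + z_β = 2.576 + 0.524 = 3.100.
n = 2 × (3.100 / 0.59)² = 2 × 5.254² = 2 × 27.61 = 55.2.
Round up to the next whole participant.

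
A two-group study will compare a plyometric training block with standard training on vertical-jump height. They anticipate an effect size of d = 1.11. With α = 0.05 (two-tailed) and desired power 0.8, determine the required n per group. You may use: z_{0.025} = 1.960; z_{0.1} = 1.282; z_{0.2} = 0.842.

n = 13 per group

For two independent groups with equal n: n = 2·((z_{α/2} + z_β) / d)².
z_{α/2} + z_β = 1.960 + 0.842 = 2.802.
n = 2 × (2.802 / 1.11)² = 2 × 2.524² = 2 × 6.37 = 12.7.
Round up to the next whole participant.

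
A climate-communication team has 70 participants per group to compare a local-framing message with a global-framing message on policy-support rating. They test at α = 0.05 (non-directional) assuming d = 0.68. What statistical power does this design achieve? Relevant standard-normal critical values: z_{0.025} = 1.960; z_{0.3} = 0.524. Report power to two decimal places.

power ≈ 0.98

For two equal groups, power = Φ(d·√(n/2) − z_{α/2}).
d·√(n/2) = 0.68 × √(70/2) = 0.68 × 5.916 = 4.023.
z_β = 4.023 − 1.960 = 2.063.
Power = Φ(2.063) = 0.980.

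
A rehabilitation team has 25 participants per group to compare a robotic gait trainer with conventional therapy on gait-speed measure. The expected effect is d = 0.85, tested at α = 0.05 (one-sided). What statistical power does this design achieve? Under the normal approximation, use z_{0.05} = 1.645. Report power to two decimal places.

For two equal groups, power = Φ(d·√(n/2) − z_{α}).
d·√(n/2) = 0.85 × √(25/2) = 0.85 × 3.536 = 3.005.
z_β = 3.005 − 1.645 = 1.360.
Power = Φ(1.360) = 0.913.

power ≈ 0.91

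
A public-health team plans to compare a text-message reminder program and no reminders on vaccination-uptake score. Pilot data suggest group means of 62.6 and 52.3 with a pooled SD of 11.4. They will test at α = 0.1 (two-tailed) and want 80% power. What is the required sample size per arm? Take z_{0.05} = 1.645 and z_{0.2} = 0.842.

n = 16 per group

Cohen's d = |M₁ − M₂| / SD_pooled = |62.6 − 52.3| / 11.4 = 10.3 / 11.4 = 0.904.
For two independent groups with equal n: n = 2·((z_{α/2} + z_β) / d)².
z_{α/2} + z_β = 1.645 + 0.842 = 2.487.
n = 2 × (2.487 / 0.904)² = 2 × 2.751² = 2 × 7.57 = 15.1.
Round up to the next whole participant.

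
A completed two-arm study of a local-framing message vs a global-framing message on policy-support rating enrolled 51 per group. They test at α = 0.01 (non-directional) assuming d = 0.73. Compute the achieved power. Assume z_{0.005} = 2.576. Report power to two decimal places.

power ≈ 0.87

For two equal groups, power = Φ(d·√(n/2) − z_{α/2}).
d·√(n/2) = 0.73 × √(51/2) = 0.73 × 5.050 = 3.686.
z_β = 3.686 − 2.576 = 1.110.
Power = Φ(1.110) = 0.867.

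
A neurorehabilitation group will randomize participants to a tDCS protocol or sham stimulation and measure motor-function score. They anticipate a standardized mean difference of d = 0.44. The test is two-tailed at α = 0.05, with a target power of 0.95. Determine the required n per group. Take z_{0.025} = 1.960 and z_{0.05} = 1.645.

For two independent groups with equal n: n = 2·((z_{α/2} + z_β) / d)².
z_{α/2} + z_β = 1.960 + 1.645 = 3.605.
n = 2 × (3.605 / 0.44)² = 2 × 8.193² = 2 × 67.13 = 134.3.
Round up to the next whole participant.

n = 135 per group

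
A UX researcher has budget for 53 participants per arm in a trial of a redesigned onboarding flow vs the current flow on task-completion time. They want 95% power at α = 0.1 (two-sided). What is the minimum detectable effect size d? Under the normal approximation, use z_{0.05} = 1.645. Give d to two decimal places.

d_min ≈ 0.64

For two independent groups of n = 53 each: d_min = (z_{α/2} + z_β)·√(2/n).
z-sum = 1.645 + 1.645 = 3.290.
d_min = 3.290 × √(2/53) = 3.290 × 0.1943 = 0.639.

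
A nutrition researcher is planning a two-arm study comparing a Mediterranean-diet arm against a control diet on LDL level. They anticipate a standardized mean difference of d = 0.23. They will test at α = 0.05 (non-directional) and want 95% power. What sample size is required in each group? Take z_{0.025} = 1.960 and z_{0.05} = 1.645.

For two independent groups with equal n: n = 2·((z_{α/2} + z_β) / d)².
z_{α/2} + z_β = 1.960 + 1.645 = 3.605.
n = 2 × (3.605 / 0.23)² = 2 × 15.674² = 2 × 245.67 = 491.3.
Round up to the next whole participant.

n = 492 per group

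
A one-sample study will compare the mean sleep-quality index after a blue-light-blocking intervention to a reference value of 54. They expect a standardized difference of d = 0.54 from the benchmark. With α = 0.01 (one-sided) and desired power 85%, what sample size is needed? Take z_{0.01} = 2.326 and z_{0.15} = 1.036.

For a one-sample test: n = ((z_{α} + z_β) / d)².
z_{α} + z_β = 2.326 + 1.036 = 3.362.
n = (3.362 / 0.54)² = 6.226² = 38.76.
Round up.

n = 39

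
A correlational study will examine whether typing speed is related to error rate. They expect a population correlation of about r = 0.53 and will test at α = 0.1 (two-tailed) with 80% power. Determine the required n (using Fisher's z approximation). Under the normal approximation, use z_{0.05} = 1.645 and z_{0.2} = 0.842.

n = 21

Fisher's z: C = ½·ln((1+r)/(1−r)) = ½·ln(3.2553) = 0.5901.
n = ((z_{α/2} + z_β)/C)² + 3.
(1.645 + 0.842) / 0.5901 = 2.487 / 0.5901 = 4.215.
n = 4.215² + 3 = 17.76 + 3 = 20.8.
Round up.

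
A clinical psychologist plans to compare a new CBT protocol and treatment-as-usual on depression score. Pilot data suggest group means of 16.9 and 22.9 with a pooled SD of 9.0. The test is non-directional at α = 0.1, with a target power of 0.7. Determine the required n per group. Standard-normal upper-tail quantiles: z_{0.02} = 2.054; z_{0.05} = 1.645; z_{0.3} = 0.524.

n = 22 per group

Cohen's d = |M₁ − M₂| / SD_pooled = |16.9 − 22.9| / 9.0 = 6.0 / 9.0 = 0.667.
For two independent groups with equal n: n = 2·((z_{α/2} + z_β) / d)².
z_{α/2} + z_β = 1.645 + 0.524 = 2.169.
n = 2 × (2.169 / 0.667)² = 2 × 3.252² = 2 × 10.57 = 21.1.
Round up to the next whole participant.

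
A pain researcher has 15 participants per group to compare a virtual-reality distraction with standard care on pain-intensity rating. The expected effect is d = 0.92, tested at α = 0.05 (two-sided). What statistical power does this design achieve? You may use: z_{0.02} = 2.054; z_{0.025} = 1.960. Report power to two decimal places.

power ≈ 0.71

For two equal groups, power = Φ(d·√(n/2) − z_{α/2}).
d·√(n/2) = 0.92 × √(15/2) = 0.92 × 2.739 = 2.520.
z_β = 2.520 − 1.960 = 0.560.
Power = Φ(0.560) = 0.712.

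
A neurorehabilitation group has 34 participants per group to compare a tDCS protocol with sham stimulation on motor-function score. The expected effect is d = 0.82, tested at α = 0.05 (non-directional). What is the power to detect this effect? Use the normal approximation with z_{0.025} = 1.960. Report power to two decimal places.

power ≈ 0.92

For two equal groups, power = Φ(d·√(n/2) − z_{α/2}).
d·√(n/2) = 0.82 × √(34/2) = 0.82 × 4.123 = 3.381.
z_β = 3.381 − 1.960 = 1.421.
Power = Φ(1.421) = 0.922.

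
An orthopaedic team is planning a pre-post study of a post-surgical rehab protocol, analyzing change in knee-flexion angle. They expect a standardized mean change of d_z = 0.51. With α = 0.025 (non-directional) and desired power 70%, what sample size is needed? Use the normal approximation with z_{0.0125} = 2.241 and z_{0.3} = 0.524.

n = 30 pairs

For a paired (one-sample on differences) test: n = ((z_{α/2} + z_β) / d)².
z_{α/2} + z_β = 2.241 + 0.524 = 2.765.
n = (2.765 / 0.51)² = 5.422² = 29.39.
Round up.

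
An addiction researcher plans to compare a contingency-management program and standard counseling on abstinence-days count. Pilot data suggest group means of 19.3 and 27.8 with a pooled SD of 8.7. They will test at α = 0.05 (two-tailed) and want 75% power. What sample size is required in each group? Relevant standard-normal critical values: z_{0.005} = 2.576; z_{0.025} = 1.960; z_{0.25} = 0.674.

n = 15 per group

Cohen's d = |M₁ − M₂| / SD_pooled = |19.3 − 27.8| / 8.7 = 8.5 / 8.7 = 0.977.
For two independent groups with equal n: n = 2·((z_{α/2} + z_β) / d)².
z_{α/2} + z_β = 1.960 + 0.674 = 2.634.
n = 2 × (2.634 / 0.977)² = 2 × 2.696² = 2 × 7.27 = 14.5.
Round up to the next whole participant.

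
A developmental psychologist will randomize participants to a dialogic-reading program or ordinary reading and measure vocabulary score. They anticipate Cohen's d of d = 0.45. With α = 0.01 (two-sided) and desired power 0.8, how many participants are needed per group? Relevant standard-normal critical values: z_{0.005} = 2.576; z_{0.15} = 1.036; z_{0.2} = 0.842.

For two independent groups with equal n: n = 2·((z_{α/2} + z_β) / d)².
z_{α/2} + z_β = 2.576 + 0.842 = 3.418.
n = 2 × (3.418 / 0.45)² = 2 × 7.596² = 2 × 57.69 = 115.4.
Round up to the next whole participant.

n = 116 per group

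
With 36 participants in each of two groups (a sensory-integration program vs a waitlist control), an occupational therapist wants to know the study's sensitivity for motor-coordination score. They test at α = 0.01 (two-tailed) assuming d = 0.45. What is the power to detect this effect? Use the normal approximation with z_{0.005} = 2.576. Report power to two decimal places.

For two equal groups, power = Φ(d·√(n/2) − z_{α/2}).
d·√(n/2) = 0.45 × √(36/2) = 0.45 × 4.243 = 1.909.
z_β = 1.909 − 2.576 = -0.667.
Power = Φ(-0.667) = 0.252.

power ≈ 0.25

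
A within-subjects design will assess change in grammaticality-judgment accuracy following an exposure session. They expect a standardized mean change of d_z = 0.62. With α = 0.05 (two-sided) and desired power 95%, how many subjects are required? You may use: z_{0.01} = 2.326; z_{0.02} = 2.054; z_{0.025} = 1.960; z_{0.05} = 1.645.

n = 34 pairs

For a paired (one-sample on differences) test: n = ((z_{α/2} + z_β) / d)².
z_{α/2} + z_β = 1.960 + 1.645 = 3.605.
n = (3.605 / 0.62)² = 5.815² = 33.81.
Round up.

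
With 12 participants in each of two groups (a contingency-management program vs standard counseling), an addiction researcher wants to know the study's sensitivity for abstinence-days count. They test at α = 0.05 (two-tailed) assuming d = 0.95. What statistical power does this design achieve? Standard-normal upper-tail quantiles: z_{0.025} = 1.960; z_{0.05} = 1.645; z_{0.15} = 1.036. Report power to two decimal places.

For two equal groups, power = Φ(d·√(n/2) − z_{α/2}).
d·√(n/2) = 0.95 × √(12/2) = 0.95 × 2.449 = 2.327.
z_β = 2.327 − 1.960 = 0.367.
Power = Φ(0.367) = 0.643.

power ≈ 0.64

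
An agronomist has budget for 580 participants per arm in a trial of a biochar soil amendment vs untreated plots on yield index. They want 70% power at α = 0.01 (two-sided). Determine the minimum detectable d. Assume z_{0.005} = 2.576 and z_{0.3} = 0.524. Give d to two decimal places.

d_min ≈ 0.18

For two independent groups of n = 580 each: d_min = (z_{α/2} + z_β)·√(2/n).
z-sum = 2.576 + 0.524 = 3.100.
d_min = 3.100 × √(2/580) = 3.100 × 0.0587 = 0.182.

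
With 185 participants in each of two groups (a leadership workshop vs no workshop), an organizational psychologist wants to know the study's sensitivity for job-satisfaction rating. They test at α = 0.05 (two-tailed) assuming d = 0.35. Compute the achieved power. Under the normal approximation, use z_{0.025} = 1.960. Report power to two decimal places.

For two equal groups, power = Φ(d·√(n/2) − z_{α/2}).
d·√(n/2) = 0.35 × √(185/2) = 0.35 × 9.618 = 3.366.
z_β = 3.366 − 1.960 = 1.406.
Power = Φ(1.406) = 0.920.

power ≈ 0.92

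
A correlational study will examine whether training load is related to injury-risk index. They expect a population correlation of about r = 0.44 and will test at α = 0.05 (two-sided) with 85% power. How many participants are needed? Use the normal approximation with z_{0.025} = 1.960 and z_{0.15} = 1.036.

Fisher's z: C = ½·ln((1+r)/(1−r)) = ½·ln(2.5714) = 0.4722.
n = ((z_{α/2} + z_β)/C)² + 3.
(1.960 + 1.036) / 0.4722 = 2.996 / 0.4722 = 6.345.
n = 6.345² + 3 = 40.26 + 3 = 43.3.
Round up.

n = 44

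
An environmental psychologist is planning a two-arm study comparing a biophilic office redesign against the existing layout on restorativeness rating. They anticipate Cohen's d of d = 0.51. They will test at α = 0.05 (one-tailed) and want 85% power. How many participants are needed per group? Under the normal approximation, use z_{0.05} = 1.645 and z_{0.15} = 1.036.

For two independent groups with equal n: n = 2·((z_{α} + z_β) / d)².
z_{α} + z_β = 1.645 + 1.036 = 2.681.
n = 2 × (2.681 / 0.51)² = 2 × 5.257² = 2 × 27.63 = 55.3.
Round up to the next whole participant.

n = 56 per group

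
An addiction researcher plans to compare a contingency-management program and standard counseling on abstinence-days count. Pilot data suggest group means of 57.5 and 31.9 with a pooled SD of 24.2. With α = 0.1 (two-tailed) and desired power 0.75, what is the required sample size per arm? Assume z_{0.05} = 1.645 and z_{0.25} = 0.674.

Cohen's d = |M₁ − M₂| / SD_pooled = |57.5 − 31.9| / 24.2 = 25.6 / 24.2 = 1.058.
For two independent groups with equal n: n = 2·((z_{α/2} + z_β) / d)².
z_{α/2} + z_β = 1.645 + 0.674 = 2.319.
n = 2 × (2.319 / 1.058)² = 2 × 2.192² = 2 × 4.80 = 9.6.
Round up to the next whole participant.

n = 10 per group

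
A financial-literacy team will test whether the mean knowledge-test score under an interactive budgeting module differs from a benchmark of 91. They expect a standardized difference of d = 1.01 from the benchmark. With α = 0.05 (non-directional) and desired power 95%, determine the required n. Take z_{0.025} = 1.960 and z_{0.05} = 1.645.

For a one-sample test: n = ((z_{α/2} + z_β) / d)².
z_{α/2} + z_β = 1.960 + 1.645 = 3.605.
n = (3.605 / 1.01)² = 3.569² = 12.74.
Round up.

n = 13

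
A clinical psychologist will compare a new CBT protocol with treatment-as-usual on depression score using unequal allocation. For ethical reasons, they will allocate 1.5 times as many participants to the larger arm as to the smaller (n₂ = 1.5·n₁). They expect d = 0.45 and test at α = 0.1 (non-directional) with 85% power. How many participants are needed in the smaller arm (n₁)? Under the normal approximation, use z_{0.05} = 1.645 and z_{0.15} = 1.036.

n₁ = 60

With allocation ratio k = n₂/n₁ = 1.5, Var(x̄₁−x̄₂) = σ²(1/n₁ + 1/(k·n₁)) = σ²·(k+1)/(k·n₁).
So n₁ = (1 + 1/k)·((z_{α/2} + z_β)/d)² = 1.667 × (2.681/0.45)².
n₁ = 1.667 × 35.50 = 59.2.
Round up: n₁ = 60, giving n₂ = 1.5 × 60 = 90.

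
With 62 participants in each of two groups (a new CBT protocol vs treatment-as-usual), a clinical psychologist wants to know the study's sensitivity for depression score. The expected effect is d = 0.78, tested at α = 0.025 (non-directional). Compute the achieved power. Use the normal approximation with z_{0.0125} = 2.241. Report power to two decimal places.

power ≈ 0.98

For two equal groups, power = Φ(d·√(n/2) − z_{α/2}).
d·√(n/2) = 0.78 × √(62/2) = 0.78 × 5.568 = 4.343.
z_β = 4.343 − 2.241 = 2.102.
Power = Φ(2.102) = 0.982.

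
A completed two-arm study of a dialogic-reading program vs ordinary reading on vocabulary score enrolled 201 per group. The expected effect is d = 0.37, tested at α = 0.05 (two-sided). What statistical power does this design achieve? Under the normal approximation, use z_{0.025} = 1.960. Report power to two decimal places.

For two equal groups, power = Φ(d·√(n/2) − z_{α/2}).
d·√(n/2) = 0.37 × √(201/2) = 0.37 × 10.025 = 3.709.
z_β = 3.709 − 1.960 = 1.749.
Power = Φ(1.749) = 0.960.

power ≈ 0.96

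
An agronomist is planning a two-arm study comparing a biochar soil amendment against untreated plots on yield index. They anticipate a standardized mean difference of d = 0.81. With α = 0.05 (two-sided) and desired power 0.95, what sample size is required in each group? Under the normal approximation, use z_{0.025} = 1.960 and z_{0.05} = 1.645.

For two independent groups with equal n: n = 2·((z_{α/2} + z_β) / d)².
z_{α/2} + z_β = 1.960 + 1.645 = 3.605.
n = 2 × (3.605 / 0.81)² = 2 × 4.451² = 2 × 19.81 = 39.6.
Round up to the next whole participant.

n = 40 per group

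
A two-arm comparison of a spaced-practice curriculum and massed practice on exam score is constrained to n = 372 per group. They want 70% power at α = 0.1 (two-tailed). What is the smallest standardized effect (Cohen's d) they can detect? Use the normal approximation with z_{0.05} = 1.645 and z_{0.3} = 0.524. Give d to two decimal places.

d_min ≈ 0.16

For two independent groups of n = 372 each: d_min = (z_{α/2} + z_β)·√(2/n).
z-sum = 1.645 + 0.524 = 2.169.
d_min = 2.169 × √(2/372) = 2.169 × 0.0733 = 0.159.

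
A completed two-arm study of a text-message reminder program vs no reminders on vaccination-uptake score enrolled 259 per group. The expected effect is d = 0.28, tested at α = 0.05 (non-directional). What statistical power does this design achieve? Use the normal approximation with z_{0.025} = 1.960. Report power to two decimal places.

For two equal groups, power = Φ(d·√(n/2) − z_{α/2}).
d·√(n/2) = 0.28 × √(259/2) = 0.28 × 11.380 = 3.186.
z_β = 3.186 − 1.960 = 1.226.
Power = Φ(1.226) = 0.890.

power ≈ 0.89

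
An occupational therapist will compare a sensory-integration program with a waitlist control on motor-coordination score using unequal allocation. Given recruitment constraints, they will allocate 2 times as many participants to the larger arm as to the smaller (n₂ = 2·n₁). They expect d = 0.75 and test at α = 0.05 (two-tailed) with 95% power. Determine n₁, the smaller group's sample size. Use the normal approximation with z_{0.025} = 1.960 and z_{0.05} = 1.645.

n₁ = 35

With allocation ratio k = n₂/n₁ = 2, Var(x̄₁−x̄₂) = σ²(1/n₁ + 1/(k·n₁)) = σ²·(k+1)/(k·n₁).
So n₁ = (1 + 1/k)·((z_{α/2} + z_β)/d)² = 1.500 × (3.605/0.75)².
n₁ = 1.500 × 23.10 = 34.7.
Round up: n₁ = 35, giving n₂ = 2 × 35 = 70.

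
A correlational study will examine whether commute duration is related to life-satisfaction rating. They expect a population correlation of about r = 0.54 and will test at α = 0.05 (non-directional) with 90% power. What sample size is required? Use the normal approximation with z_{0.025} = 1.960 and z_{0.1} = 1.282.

Fisher's z: C = ½·ln((1+r)/(1−r)) = ½·ln(3.3478) = 0.6042.
n = ((z_{α/2} + z_β)/C)² + 3.
(1.960 + 1.282) / 0.6042 = 3.242 / 0.6042 = 5.366.
n = 5.366² + 3 = 28.79 + 3 = 31.8.
Round up.

n = 32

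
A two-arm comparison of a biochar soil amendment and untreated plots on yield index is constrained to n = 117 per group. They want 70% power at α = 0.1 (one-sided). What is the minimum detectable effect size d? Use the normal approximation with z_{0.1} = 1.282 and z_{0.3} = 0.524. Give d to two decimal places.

d_min ≈ 0.24

For two independent groups of n = 117 each: d_min = (z_{α} + z_β)·√(2/n).
z-sum = 1.282 + 0.524 = 1.806.
d_min = 1.806 × √(2/117) = 1.806 × 0.1307 = 0.236.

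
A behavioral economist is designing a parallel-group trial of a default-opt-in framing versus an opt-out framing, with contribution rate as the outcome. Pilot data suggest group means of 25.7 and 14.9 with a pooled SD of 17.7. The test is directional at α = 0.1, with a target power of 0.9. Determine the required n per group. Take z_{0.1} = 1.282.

Cohen's d = |M₁ − M₂| / SD_pooled = |25.7 − 14.9| / 17.7 = 10.8 / 17.7 = 0.610.
For two independent groups with equal n: n = 2·((z_{α} + z_β) / d)².
z_{α} + z_β = 1.282 + 1.282 = 2.564.
n = 2 × (2.564 / 0.610)² = 2 × 4.203² = 2 × 17.67 = 35.3.
Round up to the next whole participant.

n = 36 per group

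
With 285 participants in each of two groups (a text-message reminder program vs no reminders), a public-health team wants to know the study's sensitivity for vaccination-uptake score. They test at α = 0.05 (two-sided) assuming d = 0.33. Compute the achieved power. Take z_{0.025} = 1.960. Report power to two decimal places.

power ≈ 0.98

For two equal groups, power = Φ(d·√(n/2) − z_{α/2}).
d·√(n/2) = 0.33 × √(285/2) = 0.33 × 11.937 = 3.939.
z_β = 3.939 − 1.960 = 1.979.
Power = Φ(1.979) = 0.976.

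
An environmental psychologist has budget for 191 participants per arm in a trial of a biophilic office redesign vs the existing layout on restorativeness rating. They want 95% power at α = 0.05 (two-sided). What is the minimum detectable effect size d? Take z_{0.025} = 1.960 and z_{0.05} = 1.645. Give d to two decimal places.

d_min ≈ 0.37

For two independent groups of n = 191 each: d_min = (z_{α/2} + z_β)·√(2/n).
z-sum = 1.960 + 1.645 = 3.605.
d_min = 3.605 × √(2/191) = 3.605 × 0.1023 = 0.369.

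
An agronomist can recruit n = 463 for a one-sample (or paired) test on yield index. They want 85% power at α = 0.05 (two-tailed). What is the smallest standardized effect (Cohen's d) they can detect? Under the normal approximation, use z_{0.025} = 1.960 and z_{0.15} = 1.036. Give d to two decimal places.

For a single sample (or paired design) of n = 463: d_min = (z_{α/2} + z_β)/√n.
z-sum = 1.960 + 1.036 = 2.996.
d_min = 2.996 / √463 = 2.996 / 21.517 = 0.139.

d_min ≈ 0.14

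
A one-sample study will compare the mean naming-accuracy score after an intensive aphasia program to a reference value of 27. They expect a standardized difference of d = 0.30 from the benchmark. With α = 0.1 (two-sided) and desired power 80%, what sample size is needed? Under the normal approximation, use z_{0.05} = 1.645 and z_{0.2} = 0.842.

n = 69

For a one-sample test: n = ((z_{α/2} + z_β) / d)².
z_{α/2} + z_β = 1.645 + 0.842 = 2.487.
n = (2.487 / 0.30)² = 8.290² = 68.72.
Round up.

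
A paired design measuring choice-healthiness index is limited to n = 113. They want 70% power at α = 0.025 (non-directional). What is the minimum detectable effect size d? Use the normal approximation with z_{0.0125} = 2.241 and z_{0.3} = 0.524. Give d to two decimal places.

For a single sample (or paired design) of n = 113: d_min = (z_{α/2} + z_β)/√n.
z-sum = 2.241 + 0.524 = 2.765.
d_min = 2.765 / √113 = 2.765 / 10.630 = 0.260.

d_min ≈ 0.26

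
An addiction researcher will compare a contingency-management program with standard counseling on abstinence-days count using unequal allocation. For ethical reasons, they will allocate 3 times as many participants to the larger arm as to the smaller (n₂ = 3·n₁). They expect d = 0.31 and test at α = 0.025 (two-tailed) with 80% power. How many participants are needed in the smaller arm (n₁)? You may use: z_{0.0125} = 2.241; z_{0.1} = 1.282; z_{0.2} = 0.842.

n₁ = 132

With allocation ratio k = n₂/n₁ = 3, Var(x̄₁−x̄₂) = σ²(1/n₁ + 1/(k·n₁)) = σ²·(k+1)/(k·n₁).
So n₁ = (1 + 1/k)·((z_{α/2} + z_β)/d)² = 1.333 × (3.083/0.31)².
n₁ = 1.333 × 98.91 = 131.9.
Round up: n₁ = 132, giving n₂ = 3 × 132 = 396.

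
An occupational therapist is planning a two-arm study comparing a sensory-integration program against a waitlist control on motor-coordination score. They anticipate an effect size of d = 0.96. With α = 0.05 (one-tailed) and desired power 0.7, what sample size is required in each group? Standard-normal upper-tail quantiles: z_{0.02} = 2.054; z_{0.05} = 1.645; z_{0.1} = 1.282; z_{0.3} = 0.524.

For two independent groups with equal n: n = 2·((z_{α} + z_β) / d)².
z_{α} + z_β = 1.645 + 0.524 = 2.169.
n = 2 × (2.169 / 0.96)² = 2 × 2.259² = 2 × 5.10 = 10.2.
Round up to the next whole participant.

n = 11 per group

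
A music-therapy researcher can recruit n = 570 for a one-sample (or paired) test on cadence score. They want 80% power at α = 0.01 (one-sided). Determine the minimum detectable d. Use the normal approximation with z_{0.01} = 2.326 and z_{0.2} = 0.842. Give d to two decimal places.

For a single sample (or paired design) of n = 570: d_min = (z_{α} + z_β)/√n.
z-sum = 2.326 + 0.842 = 3.168.
d_min = 3.168 / √570 = 3.168 / 23.875 = 0.133.

d_min ≈ 0.13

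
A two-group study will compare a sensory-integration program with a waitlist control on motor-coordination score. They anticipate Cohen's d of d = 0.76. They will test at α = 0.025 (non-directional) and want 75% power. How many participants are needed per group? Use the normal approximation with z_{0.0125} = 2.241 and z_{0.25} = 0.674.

n = 30 per group

For two independent groups with equal n: n = 2·((z_{α/2} + z_β) / d)².
z_{α/2} + z_β = 2.241 + 0.674 = 2.915.
n = 2 × (2.915 / 0.76)² = 2 × 3.836² = 2 × 14.71 = 29.4.
Round up to the next whole participant.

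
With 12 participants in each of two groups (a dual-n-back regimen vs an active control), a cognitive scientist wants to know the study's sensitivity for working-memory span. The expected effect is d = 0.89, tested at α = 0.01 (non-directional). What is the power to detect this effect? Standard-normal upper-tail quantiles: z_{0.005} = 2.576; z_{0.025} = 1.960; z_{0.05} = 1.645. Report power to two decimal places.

power ≈ 0.35

For two equal groups, power = Φ(d·√(n/2) − z_{α/2}).
d·√(n/2) = 0.89 × √(12/2) = 0.89 × 2.449 = 2.180.
z_β = 2.180 − 2.576 = -0.396.
Power = Φ(-0.396) = 0.346.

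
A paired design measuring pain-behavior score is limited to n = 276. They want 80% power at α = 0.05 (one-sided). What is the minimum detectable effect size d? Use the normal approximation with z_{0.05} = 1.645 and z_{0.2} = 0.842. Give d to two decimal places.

d_min ≈ 0.15

For a single sample (or paired design) of n = 276: d_min = (z_{α} + z_β)/√n.
z-sum = 1.645 + 0.842 = 2.487.
d_min = 2.487 / √276 = 2.487 / 16.613 = 0.150.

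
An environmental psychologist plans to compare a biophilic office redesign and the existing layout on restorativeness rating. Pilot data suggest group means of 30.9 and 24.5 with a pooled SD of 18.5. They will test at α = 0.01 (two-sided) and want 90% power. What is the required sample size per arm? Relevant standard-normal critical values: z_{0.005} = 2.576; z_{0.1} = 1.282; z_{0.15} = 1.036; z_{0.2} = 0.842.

n = 249 per group

Cohen's d = |M₁ − M₂| / SD_pooled = |30.9 − 24.5| / 18.5 = 6.4 / 18.5 = 0.346.
For two independent groups with equal n: n = 2·((z_{α/2} + z_β) / d)².
z_{α/2} + z_β = 2.576 + 1.282 = 3.858.
n = 2 × (3.858 / 0.346)² = 2 × 11.150² = 2 × 124.33 = 248.7.
Round up to the next whole participant.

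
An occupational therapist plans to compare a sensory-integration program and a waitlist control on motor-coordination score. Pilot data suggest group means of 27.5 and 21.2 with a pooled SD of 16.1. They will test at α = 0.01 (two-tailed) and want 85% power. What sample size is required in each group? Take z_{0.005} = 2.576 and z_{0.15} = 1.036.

Cohen's d = |M₁ − M₂| / SD_pooled = |27.5 − 21.2| / 16.1 = 6.3 / 16.1 = 0.391.
For two independent groups with equal n: n = 2·((z_{α/2} + z_β) / d)².
z_{α/2} + z_β = 2.576 + 1.036 = 3.612.
n = 2 × (3.612 / 0.391)² = 2 × 9.238² = 2 × 85.34 = 170.7.
Round up to the next whole participant.

n = 171 per group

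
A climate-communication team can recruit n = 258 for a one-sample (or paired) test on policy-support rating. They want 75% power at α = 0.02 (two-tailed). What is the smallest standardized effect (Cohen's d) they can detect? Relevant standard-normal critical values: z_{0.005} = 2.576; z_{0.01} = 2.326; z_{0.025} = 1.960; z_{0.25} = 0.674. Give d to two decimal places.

d_min ≈ 0.19

For a single sample (or paired design) of n = 258: d_min = (z_{α/2} + z_β)/√n.
z-sum = 2.326 + 0.674 = 3.000.
d_min = 3.000 / √258 = 3.000 / 16.062 = 0.187.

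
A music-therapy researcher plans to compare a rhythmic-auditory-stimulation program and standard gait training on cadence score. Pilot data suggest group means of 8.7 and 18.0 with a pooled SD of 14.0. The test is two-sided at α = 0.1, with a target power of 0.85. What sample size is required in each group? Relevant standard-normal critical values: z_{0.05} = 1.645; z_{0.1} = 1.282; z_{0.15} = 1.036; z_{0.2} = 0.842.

Cohen's d = |M₁ − M₂| / SD_pooled = |8.7 − 18.0| / 14.0 = 9.3 / 14.0 = 0.664.
For two independent groups with equal n: n = 2·((z_{α/2} + z_β) / d)².
z_{α/2} + z_β = 1.645 + 1.036 = 2.681.
n = 2 × (2.681 / 0.664)² = 2 × 4.038² = 2 × 16.30 = 32.6.
Round up to the next whole participant.

n = 33 per group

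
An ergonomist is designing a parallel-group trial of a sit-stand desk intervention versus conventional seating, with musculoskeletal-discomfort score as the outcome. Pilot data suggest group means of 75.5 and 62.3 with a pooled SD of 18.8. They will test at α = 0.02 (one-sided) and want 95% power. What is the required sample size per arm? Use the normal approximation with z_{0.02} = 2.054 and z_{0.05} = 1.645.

n = 56 per group

Cohen's d = |M₁ − M₂| / SD_pooled = |75.5 − 62.3| / 18.8 = 13.2 / 18.8 = 0.702.
For two independent groups with equal n: n = 2·((z_{α} + z_β) / d)².
z_{α} + z_β = 2.054 + 1.645 = 3.699.
n = 2 × (3.699 / 0.702)² = 2 × 5.269² = 2 × 27.76 = 55.5.
Round up to the next whole participant.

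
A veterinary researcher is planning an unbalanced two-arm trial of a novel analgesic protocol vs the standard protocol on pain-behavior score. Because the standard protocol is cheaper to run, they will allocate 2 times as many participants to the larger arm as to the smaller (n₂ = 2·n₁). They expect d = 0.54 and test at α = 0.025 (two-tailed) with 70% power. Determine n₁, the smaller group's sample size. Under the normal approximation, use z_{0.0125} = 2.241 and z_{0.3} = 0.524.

With allocation ratio k = n₂/n₁ = 2, Var(x̄₁−x̄₂) = σ²(1/n₁ + 1/(k·n₁)) = σ²·(k+1)/(k·n₁).
So n₁ = (1 + 1/k)·((z_{α/2} + z_β)/d)² = 1.500 × (2.765/0.54)².
n₁ = 1.500 × 26.22 = 39.3.
Round up: n₁ = 40, giving n₂ = 2 × 40 = 80.

n₁ = 40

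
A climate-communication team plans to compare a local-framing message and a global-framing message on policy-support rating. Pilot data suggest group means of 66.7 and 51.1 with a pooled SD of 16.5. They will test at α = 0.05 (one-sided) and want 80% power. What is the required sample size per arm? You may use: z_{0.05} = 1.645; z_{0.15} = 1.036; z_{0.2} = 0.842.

n = 14 per group

Cohen's d = |M₁ − M₂| / SD_pooled = |66.7 − 51.1| / 16.5 = 15.6 / 16.5 = 0.945.
For two independent groups with equal n: n = 2·((z_{α} + z_β) / d)².
z_{α} + z_β = 1.645 + 0.842 = 2.487.
n = 2 × (2.487 / 0.945)² = 2 × 2.632² = 2 × 6.93 = 13.9.
Round up to the next whole participant.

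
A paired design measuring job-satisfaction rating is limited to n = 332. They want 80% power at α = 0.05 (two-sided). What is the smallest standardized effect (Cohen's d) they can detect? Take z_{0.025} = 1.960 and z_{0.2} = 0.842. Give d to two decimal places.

For a single sample (or paired design) of n = 332: d_min = (z_{α/2} + z_β)/√n.
z-sum = 1.960 + 0.842 = 2.802.
d_min = 2.802 / √332 = 2.802 / 18.221 = 0.154.

d_min ≈ 0.15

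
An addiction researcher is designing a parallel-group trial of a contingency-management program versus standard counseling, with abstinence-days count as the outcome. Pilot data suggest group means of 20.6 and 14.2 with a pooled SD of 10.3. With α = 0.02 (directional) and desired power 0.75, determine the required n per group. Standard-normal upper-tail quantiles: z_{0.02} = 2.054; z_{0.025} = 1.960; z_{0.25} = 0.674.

Cohen's d = |M₁ − M₂| / SD_pooled = |20.6 − 14.2| / 10.3 = 6.4 / 10.3 = 0.621.
For two independent groups with equal n: n = 2·((z_{α} + z_β) / d)².
z_{α} + z_β = 2.054 + 0.674 = 2.728.
n = 2 × (2.728 / 0.621)² = 2 × 4.393² = 2 × 19.30 = 38.6.
Round up to the next whole participant.

n = 39 per group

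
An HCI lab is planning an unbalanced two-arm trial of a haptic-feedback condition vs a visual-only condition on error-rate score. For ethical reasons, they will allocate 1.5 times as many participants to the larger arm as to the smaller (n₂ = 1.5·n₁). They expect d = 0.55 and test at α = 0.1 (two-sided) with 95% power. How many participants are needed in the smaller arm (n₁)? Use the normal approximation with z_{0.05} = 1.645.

With allocation ratio k = n₂/n₁ = 1.5, Var(x̄₁−x̄₂) = σ²(1/n₁ + 1/(k·n₁)) = σ²·(k+1)/(k·n₁).
So n₁ = (1 + 1/k)·((z_{α/2} + z_β)/d)² = 1.667 × (3.290/0.55)².
n₁ = 1.667 × 35.78 = 59.6.
Round up: n₁ = 60, giving n₂ = 1.5 × 60 = 90.

n₁ = 60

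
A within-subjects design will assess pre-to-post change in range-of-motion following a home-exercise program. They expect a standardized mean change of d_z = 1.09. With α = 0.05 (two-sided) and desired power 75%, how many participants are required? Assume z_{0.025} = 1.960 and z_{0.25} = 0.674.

n = 6 pairs

For a paired (one-sample on differences) test: n = ((z_{α/2} + z_β) / d)².
z_{α/2} + z_β = 1.960 + 0.674 = 2.634.
n = (2.634 / 1.09)² = 2.417² = 5.84.
Round up.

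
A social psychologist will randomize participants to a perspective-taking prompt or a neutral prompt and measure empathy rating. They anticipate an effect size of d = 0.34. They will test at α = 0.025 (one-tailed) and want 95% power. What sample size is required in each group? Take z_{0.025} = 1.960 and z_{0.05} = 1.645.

For two independent groups with equal n: n = 2·((z_{α} + z_β) / d)².
z_{α} + z_β = 1.960 + 1.645 = 3.605.
n = 2 × (3.605 / 0.34)² = 2 × 10.603² = 2 × 112.42 = 224.8.
Round up to the next whole participant.

n = 225 per group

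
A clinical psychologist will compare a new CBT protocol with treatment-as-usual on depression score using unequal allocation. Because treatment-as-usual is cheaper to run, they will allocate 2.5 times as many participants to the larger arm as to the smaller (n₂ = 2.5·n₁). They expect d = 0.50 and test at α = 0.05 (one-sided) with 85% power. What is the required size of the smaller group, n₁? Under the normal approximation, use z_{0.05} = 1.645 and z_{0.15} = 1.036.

n₁ = 41

With allocation ratio k = n₂/n₁ = 2.5, Var(x̄₁−x̄₂) = σ²(1/n₁ + 1/(k·n₁)) = σ²·(k+1)/(k·n₁).
So n₁ = (1 + 1/k)·((z_{α} + z_β)/d)² = 1.400 × (2.681/0.50)².
n₁ = 1.400 × 28.75 = 40.3.
Round up: n₁ = 41, giving n₂ = ⌈2.5 × 41⌉ = ⌈102.5⌉ = 103.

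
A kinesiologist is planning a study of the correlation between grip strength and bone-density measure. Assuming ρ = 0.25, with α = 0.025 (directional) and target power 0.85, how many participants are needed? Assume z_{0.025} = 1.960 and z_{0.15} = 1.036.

n = 141

Fisher's z: C = ½·ln((1+r)/(1−r)) = ½·ln(1.6667) = 0.2554.
n = ((z_{α} + z_β)/C)² + 3.
(1.960 + 1.036) / 0.2554 = 2.996 / 0.2554 = 11.731.
n = 11.731² + 3 = 137.61 + 3 = 140.6.
Round up.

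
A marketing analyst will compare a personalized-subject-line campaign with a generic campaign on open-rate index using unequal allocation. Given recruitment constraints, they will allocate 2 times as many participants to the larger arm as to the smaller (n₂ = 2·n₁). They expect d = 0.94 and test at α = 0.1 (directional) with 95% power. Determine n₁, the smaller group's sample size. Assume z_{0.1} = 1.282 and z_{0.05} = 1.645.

n₁ = 15

With allocation ratio k = n₂/n₁ = 2, Var(x̄₁−x̄₂) = σ²(1/n₁ + 1/(k·n₁)) = σ²·(k+1)/(k·n₁).
So n₁ = (1 + 1/k)·((z_{α} + z_β)/d)² = 1.500 × (2.927/0.94)².
n₁ = 1.500 × 9.70 = 14.5.
Round up: n₁ = 15, giving n₂ = 2 × 15 = 30.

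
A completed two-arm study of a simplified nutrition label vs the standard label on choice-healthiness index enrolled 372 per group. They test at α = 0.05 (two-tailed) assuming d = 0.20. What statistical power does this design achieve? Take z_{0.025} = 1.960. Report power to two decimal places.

power ≈ 0.78

For two equal groups, power = Φ(d·√(n/2) − z_{α/2}).
d·√(n/2) = 0.20 × √(372/2) = 0.20 × 13.638 = 2.728.
z_β = 2.728 − 1.960 = 0.768.
Power = Φ(0.768) = 0.779.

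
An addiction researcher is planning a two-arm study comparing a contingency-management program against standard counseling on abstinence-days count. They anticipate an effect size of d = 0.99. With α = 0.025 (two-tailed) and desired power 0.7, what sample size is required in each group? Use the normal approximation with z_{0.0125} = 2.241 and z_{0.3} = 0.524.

n = 16 per group

For two independent groups with equal n: n = 2·((z_{α/2} + z_β) / d)².
z_{α/2} + z_β = 2.241 + 0.524 = 2.765.
n = 2 × (2.765 / 0.99)² = 2 × 2.793² = 2 × 7.80 = 15.6.
Round up to the next whole participant.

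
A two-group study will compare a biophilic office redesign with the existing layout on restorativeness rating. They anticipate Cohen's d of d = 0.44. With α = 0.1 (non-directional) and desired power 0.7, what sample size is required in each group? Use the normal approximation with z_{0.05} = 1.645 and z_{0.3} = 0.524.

n = 49 per group

For two independent groups with equal n: n = 2·((z_{α/2} + z_β) / d)².
z_{α/2} + z_β = 1.645 + 0.524 = 2.169.
n = 2 × (2.169 / 0.44)² = 2 × 4.930² = 2 × 24.30 = 48.6.
Round up to the next whole participant.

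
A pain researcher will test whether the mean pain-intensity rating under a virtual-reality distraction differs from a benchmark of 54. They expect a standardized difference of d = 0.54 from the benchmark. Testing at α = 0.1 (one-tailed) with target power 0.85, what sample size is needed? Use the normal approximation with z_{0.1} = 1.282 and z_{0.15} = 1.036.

n = 19

For a one-sample test: n = ((z_{α} + z_β) / d)².
z_{α} + z_β = 1.282 + 1.036 = 2.318.
n = (2.318 / 0.54)² = 4.293² = 18.43.
Round up.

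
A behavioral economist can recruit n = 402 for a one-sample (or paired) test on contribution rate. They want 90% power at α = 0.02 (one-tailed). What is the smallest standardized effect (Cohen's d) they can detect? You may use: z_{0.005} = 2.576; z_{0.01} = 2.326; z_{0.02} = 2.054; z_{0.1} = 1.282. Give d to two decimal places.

For a single sample (or paired design) of n = 402: d_min = (z_{α} + z_β)/√n.
z-sum = 2.054 + 1.282 = 3.336.
d_min = 3.336 / √402 = 3.336 / 20.050 = 0.166.

d_min ≈ 0.17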